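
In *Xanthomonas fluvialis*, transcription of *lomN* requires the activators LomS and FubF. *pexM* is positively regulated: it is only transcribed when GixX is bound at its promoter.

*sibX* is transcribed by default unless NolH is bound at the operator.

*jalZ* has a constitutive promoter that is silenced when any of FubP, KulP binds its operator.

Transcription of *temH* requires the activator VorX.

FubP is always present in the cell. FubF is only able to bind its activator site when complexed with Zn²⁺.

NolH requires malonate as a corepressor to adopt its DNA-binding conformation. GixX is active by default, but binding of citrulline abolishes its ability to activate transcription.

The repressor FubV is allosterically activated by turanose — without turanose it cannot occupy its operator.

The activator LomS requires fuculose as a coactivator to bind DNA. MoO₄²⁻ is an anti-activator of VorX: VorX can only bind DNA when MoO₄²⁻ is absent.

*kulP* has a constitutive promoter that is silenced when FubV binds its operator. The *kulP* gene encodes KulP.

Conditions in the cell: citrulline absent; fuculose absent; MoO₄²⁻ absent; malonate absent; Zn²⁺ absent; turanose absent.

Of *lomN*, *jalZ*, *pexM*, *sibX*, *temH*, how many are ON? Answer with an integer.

3

Fuculose is absent, so LomS is inactive.
Zn²⁺ is absent, so FubF is inactive.
Required activator LomS is absent, so *lomN* is not transcribed.
→ *lomN* is OFF.
FubP is produced constitutively and is active.
Turanose is absent, so FubV is inactive.
With no repressor bound, *kulP* is transcribed.
So KulP is produced and active.
With repressor FubP bound, *jalZ* is not transcribed.
→ *jalZ* is OFF.
Citrulline is absent, so GixX is active.
No repressor is bound and GixX is active, so *pexM* is transcribed.
→ *pexM* is ON.
Malonate is absent, so NolH is inactive.
With no repressor bound, *sibX* is transcribed.
→ *sibX* is ON.
MoO₄²⁻ is absent, so VorX is active.
No repressor is bound and VorX is active, so *temH* is transcribed.
→ *temH* is ON.
3 of the 5 genes are transcribed.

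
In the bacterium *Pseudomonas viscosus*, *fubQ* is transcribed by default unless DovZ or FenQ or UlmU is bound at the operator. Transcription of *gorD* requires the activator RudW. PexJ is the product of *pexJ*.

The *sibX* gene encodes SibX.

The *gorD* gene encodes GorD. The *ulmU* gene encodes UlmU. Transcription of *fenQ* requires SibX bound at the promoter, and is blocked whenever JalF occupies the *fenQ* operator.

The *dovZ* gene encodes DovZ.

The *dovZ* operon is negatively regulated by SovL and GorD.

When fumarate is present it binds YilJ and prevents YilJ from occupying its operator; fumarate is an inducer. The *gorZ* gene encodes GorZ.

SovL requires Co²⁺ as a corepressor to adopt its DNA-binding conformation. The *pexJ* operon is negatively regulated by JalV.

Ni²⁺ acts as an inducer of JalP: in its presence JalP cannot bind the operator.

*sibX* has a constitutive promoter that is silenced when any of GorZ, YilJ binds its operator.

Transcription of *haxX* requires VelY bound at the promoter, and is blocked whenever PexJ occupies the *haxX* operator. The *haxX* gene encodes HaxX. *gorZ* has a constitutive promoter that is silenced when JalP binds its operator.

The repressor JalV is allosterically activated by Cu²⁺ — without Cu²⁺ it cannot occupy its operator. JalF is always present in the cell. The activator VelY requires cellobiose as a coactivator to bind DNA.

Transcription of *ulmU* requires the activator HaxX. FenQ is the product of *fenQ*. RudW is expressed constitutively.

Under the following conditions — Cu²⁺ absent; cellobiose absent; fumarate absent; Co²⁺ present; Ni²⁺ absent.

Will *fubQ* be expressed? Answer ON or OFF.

ON

Co²⁺ is present, so SovL is active.
RudW is produced constitutively and is active.
No repressor is bound and RudW is active, so *gorD* is transcribed.
So GorD is produced and active.
With repressor SovL bound, *dovZ* is not transcribed.
So DovZ is not produced.
JalF is produced constitutively and is active.
Ni²⁺ is absent, so JalP is active.
With repressor JalP bound, *gorZ* is not transcribed.
So GorZ is not produced.
Fumarate is absent, so YilJ is active.
With repressor YilJ bound, *sibX* is not transcribed.
So SibX is not produced.
With repressor JalF bound, *fenQ* is not transcribed.
So FenQ is not produced.
Cu²⁺ is absent, so JalV is inactive.
With no repressor bound, *pexJ* is transcribed.
So PexJ is produced and active.
Cellobiose is absent, so VelY is inactive.
With repressor PexJ bound, *haxX* is not transcribed.
So HaxX is not produced.
Required activator HaxX is absent, so *ulmU* is not transcribed.
So UlmU is not produced.
With no repressor bound, *fubQ* is transcribed.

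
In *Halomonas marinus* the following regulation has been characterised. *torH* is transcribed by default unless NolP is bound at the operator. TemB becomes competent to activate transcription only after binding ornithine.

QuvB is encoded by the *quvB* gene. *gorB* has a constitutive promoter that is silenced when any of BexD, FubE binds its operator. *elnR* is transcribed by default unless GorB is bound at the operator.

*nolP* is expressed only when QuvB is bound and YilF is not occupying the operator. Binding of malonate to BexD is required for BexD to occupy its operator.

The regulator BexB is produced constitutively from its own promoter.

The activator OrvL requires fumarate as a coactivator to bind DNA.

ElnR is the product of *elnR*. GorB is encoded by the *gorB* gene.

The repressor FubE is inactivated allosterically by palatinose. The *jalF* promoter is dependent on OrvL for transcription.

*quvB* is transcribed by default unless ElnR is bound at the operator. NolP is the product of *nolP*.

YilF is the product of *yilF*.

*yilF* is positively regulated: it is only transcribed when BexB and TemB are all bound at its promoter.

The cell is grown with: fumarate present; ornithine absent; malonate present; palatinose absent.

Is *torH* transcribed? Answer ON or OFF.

ON

Malonate is present, so BexD is active.
Palatinose is absent, so FubE is active.
With repressor BexD bound, *gorB* is not transcribed.
So GorB is not produced.
With no repressor bound, *elnR* is transcribed.
So ElnR is produced and active.
With repressor ElnR bound, *quvB* is not transcribed.
So QuvB is not produced.
BexB is produced constitutively and is active.
Ornithine is absent, so TemB is inactive.
Required activator TemB is absent, so *yilF* is not transcribed.
So YilF is not produced.
Required activator QuvB is absent, so *nolP* is not transcribed.
So NolP is not produced.
With no repressor bound, *torH* is transcribed.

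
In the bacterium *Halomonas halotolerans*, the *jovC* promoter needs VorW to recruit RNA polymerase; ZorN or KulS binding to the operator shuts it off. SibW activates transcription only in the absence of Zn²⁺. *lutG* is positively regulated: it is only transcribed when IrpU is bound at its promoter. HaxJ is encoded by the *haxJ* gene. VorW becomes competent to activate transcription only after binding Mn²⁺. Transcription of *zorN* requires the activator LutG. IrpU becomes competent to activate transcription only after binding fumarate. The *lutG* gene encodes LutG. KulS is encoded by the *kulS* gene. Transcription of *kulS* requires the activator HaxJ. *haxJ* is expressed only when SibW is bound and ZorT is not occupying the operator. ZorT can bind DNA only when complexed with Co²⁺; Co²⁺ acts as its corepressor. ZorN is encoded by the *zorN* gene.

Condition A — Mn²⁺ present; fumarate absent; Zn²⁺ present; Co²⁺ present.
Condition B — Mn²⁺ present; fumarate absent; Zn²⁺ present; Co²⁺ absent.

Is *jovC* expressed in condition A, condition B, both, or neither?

both

Condition A:
Mn²⁺ is present, so VorW is active.
Fumarate is absent, so IrpU is inactive.
Required activator IrpU is absent, so *lutG* is not transcribed.
So LutG is not produced.
Required activator LutG is absent, so *zorN* is not transcribed.
So ZorN is not produced.
Zn²⁺ is present, so SibW is inactive.
Co²⁺ is present, so ZorT is active.
With repressor ZorT bound, *haxJ* is not transcribed.
So HaxJ is not produced.
Required activator HaxJ is absent, so *kulS* is not transcribed.
So KulS is not produced.
No repressor is bound and VorW is active, so *jovC* is transcribed.
→ *jovC* is ON in A.
Condition B:
Mn²⁺ is present, so VorW is active.
Fumarate is absent, so IrpU is inactive.
Required activator IrpU is absent, so *lutG* is not transcribed.
So LutG is not produced.
Required activator LutG is absent, so *zorN* is not transcribed.
So ZorN is not produced.
Zn²⁺ is present, so SibW is inactive.
Co²⁺ is absent, so ZorT is inactive.
Required activator SibW is absent, so *haxJ* is not transcribed.
So HaxJ is not produced.
Required activator HaxJ is absent, so *kulS* is not transcribed.
So KulS is not produced.
No repressor is bound and VorW is active, so *jovC* is transcribed.
→ *jovC* is ON in B.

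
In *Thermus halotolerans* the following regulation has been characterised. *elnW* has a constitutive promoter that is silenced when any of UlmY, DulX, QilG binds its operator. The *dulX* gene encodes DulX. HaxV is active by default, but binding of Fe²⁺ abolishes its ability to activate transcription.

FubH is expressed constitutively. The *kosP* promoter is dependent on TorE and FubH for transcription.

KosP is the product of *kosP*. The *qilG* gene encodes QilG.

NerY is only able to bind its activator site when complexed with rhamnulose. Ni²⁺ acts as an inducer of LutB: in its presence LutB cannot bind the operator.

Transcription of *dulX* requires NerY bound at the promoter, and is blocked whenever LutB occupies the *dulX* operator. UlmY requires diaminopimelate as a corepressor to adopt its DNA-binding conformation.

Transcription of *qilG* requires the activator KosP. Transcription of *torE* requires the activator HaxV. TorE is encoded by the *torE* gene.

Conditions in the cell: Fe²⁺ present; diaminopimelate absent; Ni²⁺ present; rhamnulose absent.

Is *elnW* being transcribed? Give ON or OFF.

ON

Diaminopimelate is absent, so UlmY is inactive.
Rhamnulose is absent, so NerY is inactive.
Ni²⁺ is present, so LutB is inactive.
Required activator NerY is absent, so *dulX* is not transcribed.
So DulX is not produced.
Fe²⁺ is present, so HaxV is inactive.
Required activator HaxV is absent, so *torE* is not transcribed.
So TorE is not produced.
FubH is produced constitutively and is active.
Required activator TorE is absent, so *kosP* is not transcribed.
So KosP is not produced.
Required activator KosP is absent, so *qilG* is not transcribed.
So QilG is not produced.
With no repressor bound, *elnW* is transcribed.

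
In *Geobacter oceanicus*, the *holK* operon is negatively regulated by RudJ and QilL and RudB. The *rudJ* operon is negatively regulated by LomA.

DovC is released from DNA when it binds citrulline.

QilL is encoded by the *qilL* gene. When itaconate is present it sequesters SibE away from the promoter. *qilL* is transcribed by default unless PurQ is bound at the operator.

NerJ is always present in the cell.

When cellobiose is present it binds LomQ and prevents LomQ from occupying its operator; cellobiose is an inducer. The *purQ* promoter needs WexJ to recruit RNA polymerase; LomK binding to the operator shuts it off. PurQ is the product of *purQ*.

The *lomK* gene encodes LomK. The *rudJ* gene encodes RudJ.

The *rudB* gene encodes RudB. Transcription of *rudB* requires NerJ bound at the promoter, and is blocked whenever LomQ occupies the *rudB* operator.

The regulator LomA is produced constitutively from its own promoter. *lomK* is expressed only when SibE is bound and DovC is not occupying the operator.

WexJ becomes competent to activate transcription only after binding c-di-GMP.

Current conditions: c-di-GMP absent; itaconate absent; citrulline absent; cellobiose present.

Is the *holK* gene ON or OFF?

OFF

LomA is produced constitutively and is active.
With repressor LomA bound, *rudJ* is not transcribed.
So RudJ is not produced.
Citrulline is absent, so DovC is active.
Itaconate is absent, so SibE is active.
With repressor DovC bound, *lomK* is not transcribed.
So LomK is not produced.
c-di-GMP is absent, so WexJ is inactive.
Required activator WexJ is absent, so *purQ* is not transcribed.
So PurQ is not produced.
With no repressor bound, *qilL* is transcribed.
So QilL is produced and active.
NerJ is produced constitutively and is active.
Cellobiose is present, so LomQ is inactive.
No repressor is bound and NerJ is active, so *rudB* is transcribed.
So RudB is produced and active.
With repressor QilL bound, *holK* is not transcribed.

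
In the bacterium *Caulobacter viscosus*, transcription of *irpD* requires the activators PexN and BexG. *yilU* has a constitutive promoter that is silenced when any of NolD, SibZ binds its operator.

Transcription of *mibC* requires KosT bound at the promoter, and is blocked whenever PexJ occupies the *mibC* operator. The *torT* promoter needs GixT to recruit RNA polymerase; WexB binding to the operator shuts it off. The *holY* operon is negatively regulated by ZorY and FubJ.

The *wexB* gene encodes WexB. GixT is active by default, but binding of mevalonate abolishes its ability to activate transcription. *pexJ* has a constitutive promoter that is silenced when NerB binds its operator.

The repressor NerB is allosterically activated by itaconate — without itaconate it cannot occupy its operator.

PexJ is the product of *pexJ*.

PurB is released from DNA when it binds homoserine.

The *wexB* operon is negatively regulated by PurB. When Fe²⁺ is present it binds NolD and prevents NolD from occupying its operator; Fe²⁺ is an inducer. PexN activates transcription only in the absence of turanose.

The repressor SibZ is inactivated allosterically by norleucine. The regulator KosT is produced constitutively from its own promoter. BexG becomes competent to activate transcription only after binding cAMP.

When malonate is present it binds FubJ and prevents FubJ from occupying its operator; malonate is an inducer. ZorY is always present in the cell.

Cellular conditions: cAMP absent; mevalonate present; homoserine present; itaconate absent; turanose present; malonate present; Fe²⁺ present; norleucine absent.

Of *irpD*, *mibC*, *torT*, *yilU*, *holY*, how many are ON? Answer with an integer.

0

Turanose is present, so PexN is inactive.
cAMP is absent, so BexG is inactive.
Required activator PexN is absent, so *irpD* is not transcribed.
→ *irpD* is OFF.
KosT is produced constitutively and is active.
Itaconate is absent, so NerB is inactive.
With no repressor bound, *pexJ* is transcribed.
So PexJ is produced and active.
With repressor PexJ bound, *mibC* is not transcribed.
→ *mibC* is OFF.
Mevalonate is present, so GixT is inactive.
Homoserine is present, so PurB is inactive.
With no repressor bound, *wexB* is transcribed.
So WexB is produced and active.
With repressor WexB bound, *torT* is not transcribed.
→ *torT* is OFF.
Fe²⁺ is present, so NolD is inactive.
Norleucine is absent, so SibZ is active.
With repressor SibZ bound, *yilU* is not transcribed.
→ *yilU* is OFF.
ZorY is produced constitutively and is active.
Malonate is present, so FubJ is inactive.
With repressor ZorY bound, *holY* is not transcribed.
→ *holY* is OFF.
0 of the 5 genes are transcribed.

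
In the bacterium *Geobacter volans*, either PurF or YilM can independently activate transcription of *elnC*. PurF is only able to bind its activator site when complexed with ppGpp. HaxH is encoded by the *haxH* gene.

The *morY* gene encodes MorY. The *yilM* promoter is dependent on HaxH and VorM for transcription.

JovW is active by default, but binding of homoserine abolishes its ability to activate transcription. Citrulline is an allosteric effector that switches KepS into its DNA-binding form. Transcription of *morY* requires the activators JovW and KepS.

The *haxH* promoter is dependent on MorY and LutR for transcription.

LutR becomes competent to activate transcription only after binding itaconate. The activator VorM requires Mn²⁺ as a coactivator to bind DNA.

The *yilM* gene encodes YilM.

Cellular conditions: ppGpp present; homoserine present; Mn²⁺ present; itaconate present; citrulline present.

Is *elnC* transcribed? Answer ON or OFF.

ON

ppGpp is present, so PurF is active.
Homoserine is present, so JovW is inactive.
Citrulline is present, so KepS is active.
Required activator JovW is absent, so *morY* is not transcribed.
So MorY is not produced.
Itaconate is present, so LutR is active.
Required activator MorY is absent, so *haxH* is not transcribed.
So HaxH is not produced.
Mn²⁺ is present, so VorM is active.
Required activator HaxH is absent, so *yilM* is not transcribed.
So YilM is not produced.
Activator PurF is present, so *elnC* is transcribed.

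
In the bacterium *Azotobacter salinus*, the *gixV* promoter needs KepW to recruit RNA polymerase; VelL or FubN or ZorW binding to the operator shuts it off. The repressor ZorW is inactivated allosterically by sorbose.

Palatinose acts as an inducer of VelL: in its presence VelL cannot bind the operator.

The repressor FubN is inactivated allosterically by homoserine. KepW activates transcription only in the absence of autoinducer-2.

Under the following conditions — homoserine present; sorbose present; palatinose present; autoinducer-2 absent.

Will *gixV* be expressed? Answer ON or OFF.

Palatinose is present, so VelL is inactive.
Homoserine is present, so FubN is inactive.
Autoinducer-2 is absent, so KepW is active.
Sorbose is present, so ZorW is inactive.
No repressor is bound and KepW is active, so *gixV* is transcribed.

ON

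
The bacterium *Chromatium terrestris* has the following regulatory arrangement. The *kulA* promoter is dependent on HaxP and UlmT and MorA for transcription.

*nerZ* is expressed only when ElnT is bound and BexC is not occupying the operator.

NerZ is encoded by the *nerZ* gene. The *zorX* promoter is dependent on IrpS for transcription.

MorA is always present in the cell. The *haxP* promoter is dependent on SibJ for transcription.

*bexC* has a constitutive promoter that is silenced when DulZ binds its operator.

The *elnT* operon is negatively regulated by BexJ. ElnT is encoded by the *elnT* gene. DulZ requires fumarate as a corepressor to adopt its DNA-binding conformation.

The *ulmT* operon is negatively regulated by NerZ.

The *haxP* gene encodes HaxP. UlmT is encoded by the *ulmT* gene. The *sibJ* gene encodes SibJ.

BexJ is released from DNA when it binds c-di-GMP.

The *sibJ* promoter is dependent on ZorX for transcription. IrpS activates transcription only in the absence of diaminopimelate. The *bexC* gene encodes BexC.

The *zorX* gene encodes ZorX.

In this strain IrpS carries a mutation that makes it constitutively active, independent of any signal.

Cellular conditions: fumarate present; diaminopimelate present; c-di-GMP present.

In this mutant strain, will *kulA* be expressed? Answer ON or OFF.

OFF

IrpS is constitutively active in this strain.
No repressor is bound and IrpS is active, so *zorX* is transcribed.
So ZorX is produced and active.
No repressor is bound and ZorX is active, so *sibJ* is transcribed.
So SibJ is produced and active.
No repressor is bound and SibJ is active, so *haxP* is transcribed.
So HaxP is produced and active.
c-di-GMP is present, so BexJ is inactive.
With no repressor bound, *elnT* is transcribed.
So ElnT is produced and active.
Fumarate is present, so DulZ is active.
With repressor DulZ bound, *bexC* is not transcribed.
So BexC is not produced.
No repressor is bound and ElnT is active, so *nerZ* is transcribed.
So NerZ is produced and active.
With repressor NerZ bound, *ulmT* is not transcribed.
So UlmT is not produced.
MorA is produced constitutively and is active.
Required activator UlmT is absent, so *kulA* is not transcribed.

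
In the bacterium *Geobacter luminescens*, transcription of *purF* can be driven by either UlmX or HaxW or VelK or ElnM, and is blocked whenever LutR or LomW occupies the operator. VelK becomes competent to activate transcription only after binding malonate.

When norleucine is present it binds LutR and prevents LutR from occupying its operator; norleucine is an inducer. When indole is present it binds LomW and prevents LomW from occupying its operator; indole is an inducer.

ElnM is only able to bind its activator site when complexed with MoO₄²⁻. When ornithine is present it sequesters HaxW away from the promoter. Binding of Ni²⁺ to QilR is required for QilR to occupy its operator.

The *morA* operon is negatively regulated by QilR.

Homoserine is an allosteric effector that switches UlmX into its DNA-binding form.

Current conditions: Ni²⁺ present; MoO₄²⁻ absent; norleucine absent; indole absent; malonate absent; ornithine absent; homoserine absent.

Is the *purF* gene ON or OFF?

Homoserine is absent, so UlmX is inactive.
Norleucine is absent, so LutR is active.
Ornithine is absent, so HaxW is active.
Malonate is absent, so VelK is inactive.
MoO₄²⁻ is absent, so ElnM is inactive.
Indole is absent, so LomW is active.
With repressor LutR bound, *purF* is not transcribed.

OFF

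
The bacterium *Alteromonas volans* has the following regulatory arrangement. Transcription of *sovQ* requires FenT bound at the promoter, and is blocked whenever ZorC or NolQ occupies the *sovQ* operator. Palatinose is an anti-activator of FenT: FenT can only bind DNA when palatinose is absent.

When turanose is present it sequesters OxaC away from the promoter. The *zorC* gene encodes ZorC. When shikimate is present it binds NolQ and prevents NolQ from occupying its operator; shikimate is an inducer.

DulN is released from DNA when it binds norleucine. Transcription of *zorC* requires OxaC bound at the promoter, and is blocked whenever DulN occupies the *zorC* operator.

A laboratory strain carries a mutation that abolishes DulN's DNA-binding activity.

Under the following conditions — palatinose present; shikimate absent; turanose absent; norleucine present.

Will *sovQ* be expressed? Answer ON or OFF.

DulN is non-functional in this strain, so it has no effect.
Turanose is absent, so OxaC is active.
No repressor is bound and OxaC is active, so *zorC* is transcribed.
So ZorC is produced and active.
Shikimate is absent, so NolQ is active.
Palatinose is present, so FenT is inactive.
With repressor ZorC bound, *sovQ* is not transcribed.

OFF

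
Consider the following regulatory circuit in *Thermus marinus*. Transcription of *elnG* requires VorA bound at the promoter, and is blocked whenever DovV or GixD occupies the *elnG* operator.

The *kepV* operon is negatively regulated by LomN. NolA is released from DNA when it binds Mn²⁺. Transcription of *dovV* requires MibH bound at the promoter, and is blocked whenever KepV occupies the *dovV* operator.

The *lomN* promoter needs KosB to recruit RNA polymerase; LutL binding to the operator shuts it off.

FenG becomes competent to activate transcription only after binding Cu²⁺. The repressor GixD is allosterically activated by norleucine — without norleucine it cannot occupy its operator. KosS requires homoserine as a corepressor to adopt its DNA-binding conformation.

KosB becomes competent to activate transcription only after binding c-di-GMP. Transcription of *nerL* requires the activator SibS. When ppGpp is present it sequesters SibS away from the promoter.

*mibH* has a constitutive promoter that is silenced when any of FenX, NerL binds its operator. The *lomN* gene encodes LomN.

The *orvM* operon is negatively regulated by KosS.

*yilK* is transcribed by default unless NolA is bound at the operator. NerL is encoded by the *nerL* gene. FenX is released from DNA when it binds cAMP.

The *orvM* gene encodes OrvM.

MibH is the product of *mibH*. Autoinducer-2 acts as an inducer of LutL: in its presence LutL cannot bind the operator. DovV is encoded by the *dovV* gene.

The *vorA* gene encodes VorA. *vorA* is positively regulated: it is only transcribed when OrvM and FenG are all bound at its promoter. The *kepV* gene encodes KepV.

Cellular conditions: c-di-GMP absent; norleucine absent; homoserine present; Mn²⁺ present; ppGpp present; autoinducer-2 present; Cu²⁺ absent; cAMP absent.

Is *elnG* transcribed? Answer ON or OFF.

Autoinducer-2 is present, so LutL is inactive.
c-di-GMP is absent, so KosB is inactive.
Required activator KosB is absent, so *lomN* is not transcribed.
So LomN is not produced.
With no repressor bound, *kepV* is transcribed.
So KepV is produced and active.
cAMP is absent, so FenX is active.
ppGpp is present, so SibS is inactive.
Required activator SibS is absent, so *nerL* is not transcribed.
So NerL is not produced.
With repressor FenX bound, *mibH* is not transcribed.
So MibH is not produced.
With repressor KepV bound, *dovV* is not transcribed.
So DovV is not produced.
Norleucine is absent, so GixD is inactive.
Homoserine is present, so KosS is active.
With repressor KosS bound, *orvM* is not transcribed.
So OrvM is not produced.
Cu²⁺ is absent, so FenG is inactive.
Required activator OrvM is absent, so *vorA* is not transcribed.
So VorA is not produced.
Required activator VorA is absent, so *elnG* is not transcribed.

OFF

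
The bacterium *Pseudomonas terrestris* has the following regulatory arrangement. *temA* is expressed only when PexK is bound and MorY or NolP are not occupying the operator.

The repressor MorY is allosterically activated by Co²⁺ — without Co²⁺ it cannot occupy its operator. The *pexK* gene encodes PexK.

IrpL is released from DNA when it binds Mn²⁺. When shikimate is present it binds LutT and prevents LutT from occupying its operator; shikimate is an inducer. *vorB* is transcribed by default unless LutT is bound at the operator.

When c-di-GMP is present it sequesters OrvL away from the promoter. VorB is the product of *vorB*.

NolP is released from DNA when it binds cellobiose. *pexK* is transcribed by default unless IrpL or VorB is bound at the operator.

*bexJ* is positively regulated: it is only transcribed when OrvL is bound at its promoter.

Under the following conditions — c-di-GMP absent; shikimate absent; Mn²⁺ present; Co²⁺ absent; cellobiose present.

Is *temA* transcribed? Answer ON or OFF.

ON

Co²⁺ is absent, so MorY is inactive.
Mn²⁺ is present, so IrpL is inactive.
Shikimate is absent, so LutT is active.
With repressor LutT bound, *vorB* is not transcribed.
So VorB is not produced.
With no repressor bound, *pexK* is transcribed.
So PexK is produced and active.
Cellobiose is present, so NolP is inactive.
No repressor is bound and PexK is active, so *temA* is transcribed.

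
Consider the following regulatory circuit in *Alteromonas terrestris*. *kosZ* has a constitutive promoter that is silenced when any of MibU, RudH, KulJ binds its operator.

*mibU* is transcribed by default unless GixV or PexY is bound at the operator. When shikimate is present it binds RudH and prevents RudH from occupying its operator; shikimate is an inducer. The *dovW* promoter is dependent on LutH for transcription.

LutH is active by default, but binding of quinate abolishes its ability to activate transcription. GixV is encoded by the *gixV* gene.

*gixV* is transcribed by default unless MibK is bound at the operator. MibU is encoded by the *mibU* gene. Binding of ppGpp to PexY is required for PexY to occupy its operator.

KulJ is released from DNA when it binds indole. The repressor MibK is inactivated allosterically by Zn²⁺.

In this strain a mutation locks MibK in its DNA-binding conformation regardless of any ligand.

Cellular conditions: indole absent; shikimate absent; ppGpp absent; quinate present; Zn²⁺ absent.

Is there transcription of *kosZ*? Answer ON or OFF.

OFF

MibK is constitutively active in this strain.
With repressor MibK bound, *gixV* is not transcribed.
So GixV is not produced.
ppGpp is absent, so PexY is inactive.
With no repressor bound, *mibU* is transcribed.
So MibU is produced and active.
Shikimate is absent, so RudH is active.
Indole is absent, so KulJ is active.
With repressor MibU bound, *kosZ* is not transcribed.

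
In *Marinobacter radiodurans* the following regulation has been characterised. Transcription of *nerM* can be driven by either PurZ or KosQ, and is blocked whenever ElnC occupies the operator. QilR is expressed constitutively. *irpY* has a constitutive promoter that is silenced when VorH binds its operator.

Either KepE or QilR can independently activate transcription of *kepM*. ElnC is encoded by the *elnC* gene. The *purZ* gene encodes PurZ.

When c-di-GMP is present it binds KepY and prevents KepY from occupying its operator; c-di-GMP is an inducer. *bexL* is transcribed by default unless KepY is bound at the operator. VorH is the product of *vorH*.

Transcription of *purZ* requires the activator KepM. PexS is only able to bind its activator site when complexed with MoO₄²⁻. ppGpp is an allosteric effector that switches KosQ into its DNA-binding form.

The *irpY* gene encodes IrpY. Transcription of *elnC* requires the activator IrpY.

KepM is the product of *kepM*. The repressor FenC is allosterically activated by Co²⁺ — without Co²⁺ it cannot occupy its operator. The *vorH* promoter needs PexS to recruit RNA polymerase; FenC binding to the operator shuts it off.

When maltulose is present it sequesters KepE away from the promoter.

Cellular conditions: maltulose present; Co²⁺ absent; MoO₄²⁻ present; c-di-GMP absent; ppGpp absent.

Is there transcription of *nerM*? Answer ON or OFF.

ON

Maltulose is present, so KepE is inactive.
QilR is produced constitutively and is active.
Activator QilR is present, so *kepM* is transcribed.
So KepM is produced and active.
No repressor is bound and KepM is active, so *purZ* is transcribed.
So PurZ is produced and active.
MoO₄²⁻ is present, so PexS is active.
Co²⁺ is absent, so FenC is inactive.
No repressor is bound and PexS is active, so *vorH* is transcribed.
So VorH is produced and active.
With repressor VorH bound, *irpY* is not transcribed.
So IrpY is not produced.
Required activator IrpY is absent, so *elnC* is not transcribed.
So ElnC is not produced.
ppGpp is absent, so KosQ is inactive.
Activator PurZ is present, so *nerM* is transcribed.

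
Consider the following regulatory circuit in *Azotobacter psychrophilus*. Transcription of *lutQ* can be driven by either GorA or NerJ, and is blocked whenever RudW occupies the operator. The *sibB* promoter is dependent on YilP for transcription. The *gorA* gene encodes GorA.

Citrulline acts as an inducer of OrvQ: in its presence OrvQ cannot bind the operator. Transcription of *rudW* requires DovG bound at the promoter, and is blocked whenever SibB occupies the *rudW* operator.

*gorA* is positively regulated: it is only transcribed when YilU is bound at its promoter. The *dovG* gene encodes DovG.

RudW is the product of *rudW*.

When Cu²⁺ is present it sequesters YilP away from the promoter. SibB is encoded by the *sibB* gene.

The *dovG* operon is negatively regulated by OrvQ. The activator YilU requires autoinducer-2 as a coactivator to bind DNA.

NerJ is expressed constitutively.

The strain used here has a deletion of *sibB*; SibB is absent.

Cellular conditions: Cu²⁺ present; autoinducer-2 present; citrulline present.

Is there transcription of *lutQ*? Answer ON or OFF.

OFF

Autoinducer-2 is present, so YilU is active.
No repressor is bound and YilU is active, so *gorA* is transcribed.
So GorA is produced and active.
SibB is non-functional in this strain, so it has no effect.
Citrulline is present, so OrvQ is inactive.
With no repressor bound, *dovG* is transcribed.
So DovG is produced and active.
No repressor is bound and DovG is active, so *rudW* is transcribed.
So RudW is produced and active.
NerJ is produced constitutively and is active.
With repressor RudW bound, *lutQ* is not transcribed.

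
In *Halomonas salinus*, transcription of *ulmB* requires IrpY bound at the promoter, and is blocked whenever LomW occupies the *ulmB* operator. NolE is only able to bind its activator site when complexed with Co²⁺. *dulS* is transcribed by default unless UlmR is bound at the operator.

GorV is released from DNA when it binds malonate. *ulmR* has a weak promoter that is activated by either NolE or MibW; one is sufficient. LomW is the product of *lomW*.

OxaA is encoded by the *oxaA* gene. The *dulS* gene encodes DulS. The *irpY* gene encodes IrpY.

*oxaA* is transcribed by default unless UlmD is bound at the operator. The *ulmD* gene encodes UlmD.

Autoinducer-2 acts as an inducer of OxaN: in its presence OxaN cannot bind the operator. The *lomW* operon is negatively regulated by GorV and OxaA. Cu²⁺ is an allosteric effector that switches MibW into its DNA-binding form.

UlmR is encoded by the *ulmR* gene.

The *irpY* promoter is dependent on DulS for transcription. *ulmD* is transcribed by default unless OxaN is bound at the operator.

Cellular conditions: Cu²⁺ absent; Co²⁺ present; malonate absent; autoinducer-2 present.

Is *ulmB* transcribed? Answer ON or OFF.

OFF

Malonate is absent, so GorV is active.
Autoinducer-2 is present, so OxaN is inactive.
With no repressor bound, *ulmD* is transcribed.
So UlmD is produced and active.
With repressor UlmD bound, *oxaA* is not transcribed.
So OxaA is not produced.
With repressor GorV bound, *lomW* is not transcribed.
So LomW is not produced.
Co²⁺ is present, so NolE is active.
Cu²⁺ is absent, so MibW is inactive.
Activator NolE is present, so *ulmR* is transcribed.
So UlmR is produced and active.
With repressor UlmR bound, *dulS* is not transcribed.
So DulS is not produced.
Required activator DulS is absent, so *irpY* is not transcribed.
So IrpY is not produced.
Required activator IrpY is absent, so *ulmB* is not transcribed.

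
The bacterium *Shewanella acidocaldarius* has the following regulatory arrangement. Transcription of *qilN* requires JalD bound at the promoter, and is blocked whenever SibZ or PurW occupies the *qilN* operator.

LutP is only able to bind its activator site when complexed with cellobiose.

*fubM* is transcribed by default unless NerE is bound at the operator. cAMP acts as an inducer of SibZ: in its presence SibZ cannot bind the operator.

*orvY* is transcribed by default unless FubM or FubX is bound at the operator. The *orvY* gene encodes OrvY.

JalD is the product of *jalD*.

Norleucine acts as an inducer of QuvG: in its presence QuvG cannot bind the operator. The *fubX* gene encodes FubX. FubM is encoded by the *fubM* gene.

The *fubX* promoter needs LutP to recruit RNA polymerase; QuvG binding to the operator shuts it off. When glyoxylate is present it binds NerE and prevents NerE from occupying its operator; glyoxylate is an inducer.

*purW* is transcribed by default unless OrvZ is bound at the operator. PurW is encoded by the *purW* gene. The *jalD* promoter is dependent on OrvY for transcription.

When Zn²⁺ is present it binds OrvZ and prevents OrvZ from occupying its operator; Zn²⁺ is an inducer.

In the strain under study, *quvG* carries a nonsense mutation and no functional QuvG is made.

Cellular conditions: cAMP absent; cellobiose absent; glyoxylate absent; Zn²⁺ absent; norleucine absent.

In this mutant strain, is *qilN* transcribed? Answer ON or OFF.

OFF

Glyoxylate is absent, so NerE is active.
With repressor NerE bound, *fubM* is not transcribed.
So FubM is not produced.
Cellobiose is absent, so LutP is inactive.
QuvG is non-functional in this strain, so it has no effect.
Required activator LutP is absent, so *fubX* is not transcribed.
So FubX is not produced.
With no repressor bound, *orvY* is transcribed.
So OrvY is produced and active.
No repressor is bound and OrvY is active, so *jalD* is transcribed.
So JalD is produced and active.
cAMP is absent, so SibZ is active.
Zn²⁺ is absent, so OrvZ is active.
With repressor OrvZ bound, *purW* is not transcribed.
So PurW is not produced.
With repressor SibZ bound, *qilN* is not transcribed.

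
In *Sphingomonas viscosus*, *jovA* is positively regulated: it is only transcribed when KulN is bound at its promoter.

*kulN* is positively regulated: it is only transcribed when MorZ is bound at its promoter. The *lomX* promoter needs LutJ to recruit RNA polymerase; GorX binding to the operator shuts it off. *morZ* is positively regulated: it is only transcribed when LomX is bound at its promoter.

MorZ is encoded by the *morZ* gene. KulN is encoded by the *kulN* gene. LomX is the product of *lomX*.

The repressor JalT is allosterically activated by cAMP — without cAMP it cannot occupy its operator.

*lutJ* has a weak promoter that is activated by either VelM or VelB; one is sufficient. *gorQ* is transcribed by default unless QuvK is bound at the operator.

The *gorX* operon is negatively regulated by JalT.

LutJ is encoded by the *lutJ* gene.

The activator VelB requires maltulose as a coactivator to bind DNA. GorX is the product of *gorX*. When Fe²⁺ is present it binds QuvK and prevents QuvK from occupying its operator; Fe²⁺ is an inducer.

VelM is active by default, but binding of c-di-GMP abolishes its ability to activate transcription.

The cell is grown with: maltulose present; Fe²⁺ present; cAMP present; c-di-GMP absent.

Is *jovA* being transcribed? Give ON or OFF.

ON

c-di-GMP is absent, so VelM is active.
Maltulose is present, so VelB is active.
Activator VelM is present, so *lutJ* is transcribed.
So LutJ is produced and active.
cAMP is present, so JalT is active.
With repressor JalT bound, *gorX* is not transcribed.
So GorX is not produced.
No repressor is bound and LutJ is active, so *lomX* is transcribed.
So LomX is produced and active.
No repressor is bound and LomX is active, so *morZ* is transcribed.
So MorZ is produced and active.
No repressor is bound and MorZ is active, so *kulN* is transcribed.
So KulN is produced and active.
No repressor is bound and KulN is active, so *jovA* is transcribed.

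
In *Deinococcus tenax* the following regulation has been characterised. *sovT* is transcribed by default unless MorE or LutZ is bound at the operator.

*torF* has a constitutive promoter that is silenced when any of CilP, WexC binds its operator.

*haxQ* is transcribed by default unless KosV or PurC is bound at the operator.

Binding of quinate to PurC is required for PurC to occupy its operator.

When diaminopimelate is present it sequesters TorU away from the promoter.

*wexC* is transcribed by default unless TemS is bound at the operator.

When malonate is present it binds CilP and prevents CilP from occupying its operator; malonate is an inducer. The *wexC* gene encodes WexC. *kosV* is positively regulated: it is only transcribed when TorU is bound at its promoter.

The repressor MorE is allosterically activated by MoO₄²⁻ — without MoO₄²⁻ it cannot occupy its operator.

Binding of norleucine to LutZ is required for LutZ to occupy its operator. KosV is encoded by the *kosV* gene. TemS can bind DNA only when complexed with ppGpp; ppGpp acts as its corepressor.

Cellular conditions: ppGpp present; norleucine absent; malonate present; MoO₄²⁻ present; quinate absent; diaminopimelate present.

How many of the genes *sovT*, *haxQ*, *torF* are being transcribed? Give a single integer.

2

MoO₄²⁻ is present, so MorE is active.
Norleucine is absent, so LutZ is inactive.
With repressor MorE bound, *sovT* is not transcribed.
→ *sovT* is OFF.
Diaminopimelate is present, so TorU is inactive.
Required activator TorU is absent, so *kosV* is not transcribed.
So KosV is not produced.
Quinate is absent, so PurC is inactive.
With no repressor bound, *haxQ* is transcribed.
→ *haxQ* is ON.
Malonate is present, so CilP is inactive.
ppGpp is present, so TemS is active.
With repressor TemS bound, *wexC* is not transcribed.
So WexC is not produced.
With no repressor bound, *torF* is transcribed.
→ *torF* is ON.
2 of the 3 genes are transcribed.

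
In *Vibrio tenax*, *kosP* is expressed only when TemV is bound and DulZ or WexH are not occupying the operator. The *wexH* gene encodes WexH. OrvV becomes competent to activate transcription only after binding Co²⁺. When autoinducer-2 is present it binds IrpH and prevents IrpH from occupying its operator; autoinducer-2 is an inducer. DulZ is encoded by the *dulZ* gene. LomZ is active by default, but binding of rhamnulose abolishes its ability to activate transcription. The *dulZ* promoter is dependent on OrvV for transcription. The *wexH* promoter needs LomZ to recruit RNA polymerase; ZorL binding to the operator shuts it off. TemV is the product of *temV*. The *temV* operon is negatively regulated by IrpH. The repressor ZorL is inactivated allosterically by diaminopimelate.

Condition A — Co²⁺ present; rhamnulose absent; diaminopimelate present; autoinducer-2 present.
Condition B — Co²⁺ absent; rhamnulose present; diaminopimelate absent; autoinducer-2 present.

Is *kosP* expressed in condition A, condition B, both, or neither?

Condition A:
Co²⁺ is present, so OrvV is active.
No repressor is bound and OrvV is active, so *dulZ* is transcribed.
So DulZ is produced and active.
Rhamnulose is absent, so LomZ is active.
Diaminopimelate is present, so ZorL is inactive.
No repressor is bound and LomZ is active, so *wexH* is transcribed.
So WexH is produced and active.
Autoinducer-2 is present, so IrpH is inactive.
With no repressor bound, *temV* is transcribed.
So TemV is produced and active.
With repressor DulZ bound, *kosP* is not transcribed.
→ *kosP* is OFF in A.
Condition B:
Co²⁺ is absent, so OrvV is inactive.
Required activator OrvV is absent, so *dulZ* is not transcribed.
So DulZ is not produced.
Rhamnulose is present, so LomZ is inactive.
Diaminopimelate is absent, so ZorL is active.
With repressor ZorL bound, *wexH* is not transcribed.
So WexH is not produced.
Autoinducer-2 is present, so IrpH is inactive.
With no repressor bound, *temV* is transcribed.
So TemV is produced and active.
No repressor is bound and TemV is active, so *kosP* is transcribed.
→ *kosP* is ON in B.

B only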